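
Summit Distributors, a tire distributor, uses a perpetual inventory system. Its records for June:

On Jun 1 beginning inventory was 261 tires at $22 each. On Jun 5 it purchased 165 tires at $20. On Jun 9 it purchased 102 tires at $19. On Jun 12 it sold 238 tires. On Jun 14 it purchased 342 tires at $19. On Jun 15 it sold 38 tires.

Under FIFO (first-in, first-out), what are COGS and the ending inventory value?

Jun 12, 238 sold [FIFO — oldest first]: 238 @ $22 = $5,236
Jun 15, 38 sold [FIFO — oldest first]: 23 @ $22 + 15 @ $20 = $806
Total COGS = $5,236 + $806 = $6,042
Ending inventory: 150 @ $20 + 102 @ $19 + 342 @ $19 = $11,436
Check: goods available $17,478 = COGS $6,042 + ending $11,436

COGS = $6,042; ending inventory = $11,436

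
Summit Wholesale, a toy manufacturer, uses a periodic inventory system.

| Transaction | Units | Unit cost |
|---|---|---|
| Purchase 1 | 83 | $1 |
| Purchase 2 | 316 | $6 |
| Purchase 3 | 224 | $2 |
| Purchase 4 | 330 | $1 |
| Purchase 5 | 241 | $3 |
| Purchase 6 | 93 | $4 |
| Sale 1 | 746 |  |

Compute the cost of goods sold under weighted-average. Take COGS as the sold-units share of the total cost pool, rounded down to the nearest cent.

COGS = $2,232.78

Sale 1, sell 746: 746/1287 × $3,852.00 → $2,232.78
Ending inventory (cost pool remaining) = $1,619.22
Check: goods available $3,852.00 = COGS $2,232.78 + ending $1,619.22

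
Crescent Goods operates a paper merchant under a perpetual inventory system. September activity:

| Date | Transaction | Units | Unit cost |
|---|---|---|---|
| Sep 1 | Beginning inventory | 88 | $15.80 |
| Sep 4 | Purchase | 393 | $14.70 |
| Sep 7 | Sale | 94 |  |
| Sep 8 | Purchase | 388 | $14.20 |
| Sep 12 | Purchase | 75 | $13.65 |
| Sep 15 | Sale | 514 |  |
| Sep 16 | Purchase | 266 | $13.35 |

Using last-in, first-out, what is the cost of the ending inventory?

Sep 7, 94 sold [LIFO — newest first]: 94 @ $14.70 = $1,381.80
Sep 15, 514 sold [LIFO — newest first]: 75 @ $13.65 + 388 @ $14.20 + 51 @ $14.70 = $7,283.05
Total COGS = $1,381.80 + $7,283.05 = $8,664.85
Ending inventory: 88 @ $15.80 + 248 @ $14.70 + 266 @ $13.35 = $8,587.10
Check: goods available $17,251.95 = COGS $8,664.85 + ending $8,587.10

Ending inventory = $8,587.10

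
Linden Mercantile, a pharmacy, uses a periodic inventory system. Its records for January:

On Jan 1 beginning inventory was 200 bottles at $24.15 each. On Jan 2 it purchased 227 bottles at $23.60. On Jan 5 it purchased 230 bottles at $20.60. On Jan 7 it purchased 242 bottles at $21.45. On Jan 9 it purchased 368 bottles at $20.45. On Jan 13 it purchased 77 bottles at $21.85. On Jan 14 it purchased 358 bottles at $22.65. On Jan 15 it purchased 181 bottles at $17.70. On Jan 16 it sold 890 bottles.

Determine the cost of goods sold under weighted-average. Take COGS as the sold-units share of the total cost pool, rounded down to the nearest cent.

COGS = $19,206.86

Jan 16, sell 890: 890/1883 × $40,636.55 → $19,206.86
Ending inventory (cost pool remaining) = $21,429.69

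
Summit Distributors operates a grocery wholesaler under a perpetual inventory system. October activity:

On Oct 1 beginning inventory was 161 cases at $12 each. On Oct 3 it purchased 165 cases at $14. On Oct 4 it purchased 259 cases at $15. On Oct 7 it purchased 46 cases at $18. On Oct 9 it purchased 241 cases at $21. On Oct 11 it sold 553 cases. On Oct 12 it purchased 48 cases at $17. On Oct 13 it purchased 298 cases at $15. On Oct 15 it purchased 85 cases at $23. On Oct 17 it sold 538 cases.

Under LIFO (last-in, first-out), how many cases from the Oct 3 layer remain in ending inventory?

Oct 11, 553 sold [LIFO — newest first]: 241 @ $21 + 46 @ $18 + 259 @ $15 + 7 @ $14 = $9,872
Oct 17, 538 sold [LIFO — newest first]: 85 @ $23 + 298 @ $15 + 48 @ $17 + 107 @ $14 = $8,739
Total COGS = $9,872 + $8,739 = $18,611
Ending inventory: 161 @ $12 + 51 @ $14 = $2,646

51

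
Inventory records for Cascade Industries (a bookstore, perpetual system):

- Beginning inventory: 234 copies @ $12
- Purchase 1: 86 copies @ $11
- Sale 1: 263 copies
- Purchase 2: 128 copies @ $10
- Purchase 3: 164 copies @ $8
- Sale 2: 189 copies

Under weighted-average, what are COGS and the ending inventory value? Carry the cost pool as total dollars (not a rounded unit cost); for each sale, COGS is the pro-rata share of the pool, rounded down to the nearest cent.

COGS = $4,851.12; ending inventory = $1,494.88

After Beginning: 234 on hand, pool $2,808.00 (≈ $12.0000 each)
After Purchase 1: 320 on hand, pool $3,754.00 (≈ $11.7312 each)
Sale 1, sell 263: 263/320 × $3,754.00 → $3,085.31
After Purchase 2: 185 on hand, pool $1,948.69 (≈ $10.5335 each)
After Purchase 3: 349 on hand, pool $3,260.69 (≈ $9.3430 each)
Sale 2, sell 189: 189/349 × $3,260.69 → $1,765.81
Total COGS = $3,085.31 + $1,765.81 = $4,851.12
Ending inventory (cost pool remaining) = $1,494.88
Check: goods available $6,346.00 = COGS $4,851.12 + ending $1,494.88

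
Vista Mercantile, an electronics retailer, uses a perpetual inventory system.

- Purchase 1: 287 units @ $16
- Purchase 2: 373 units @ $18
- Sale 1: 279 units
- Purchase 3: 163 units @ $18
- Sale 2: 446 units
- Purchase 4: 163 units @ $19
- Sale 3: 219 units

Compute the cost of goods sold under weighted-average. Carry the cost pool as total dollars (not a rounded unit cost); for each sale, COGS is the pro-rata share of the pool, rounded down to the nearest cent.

COGS = $16,564.37

After Purchase 1: 287 on hand, pool $4,592.00 (≈ $16.0000 each)
After Purchase 2: 660 on hand, pool $11,306.00 (≈ $17.1303 each)
Sale 1, sell 279: 279/660 × $11,306.00 → $4,779.35
After Purchase 3: 544 on hand, pool $9,460.65 (≈ $17.3909 each)
Sale 2, sell 446: 446/544 × $9,460.65 → $7,756.34
After Purchase 4: 261 on hand, pool $4,801.31 (≈ $18.3958 each)
Sale 3, sell 219: 219/261 × $4,801.31 → $4,028.68
Total COGS = $4,779.35 + $7,756.34 + $4,028.68 = $16,564.37
Ending inventory (cost pool remaining) = $772.63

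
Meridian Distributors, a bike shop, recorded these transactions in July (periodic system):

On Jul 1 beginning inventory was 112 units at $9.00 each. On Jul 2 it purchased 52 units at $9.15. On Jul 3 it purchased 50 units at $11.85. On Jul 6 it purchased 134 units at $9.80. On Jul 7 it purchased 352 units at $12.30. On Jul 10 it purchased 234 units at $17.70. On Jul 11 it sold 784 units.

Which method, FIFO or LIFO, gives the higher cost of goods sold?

FIFO COGS: 112 @ $9.00 + 52 @ $9.15 + 50 @ $11.85 + 134 @ $9.80 + 352 @ $12.30 + 84 @ $17.70 = $9,205.90
LIFO COGS: 234 @ $17.70 + 352 @ $12.30 + 134 @ $9.80 + 50 @ $11.85 + 14 @ $9.15 = $10,505.20

LIFO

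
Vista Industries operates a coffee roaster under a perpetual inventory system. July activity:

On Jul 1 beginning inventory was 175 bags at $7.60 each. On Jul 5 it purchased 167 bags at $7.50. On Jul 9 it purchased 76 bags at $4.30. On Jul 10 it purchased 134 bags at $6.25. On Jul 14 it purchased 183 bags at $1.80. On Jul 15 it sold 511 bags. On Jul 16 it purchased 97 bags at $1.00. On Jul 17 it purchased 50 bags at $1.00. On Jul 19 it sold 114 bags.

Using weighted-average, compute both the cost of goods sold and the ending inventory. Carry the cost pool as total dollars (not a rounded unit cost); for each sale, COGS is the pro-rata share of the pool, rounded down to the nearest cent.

After Jul 1: 175 on hand, pool $1,330.00 (≈ $7.6000 each)
After Jul 5: 342 on hand, pool $2,582.50 (≈ $7.5512 each)
After Jul 9: 418 on hand, pool $2,909.30 (≈ $6.9600 each)
After Jul 10: 552 on hand, pool $3,746.80 (≈ $6.7877 each)
After Jul 14: 735 on hand, pool $4,076.20 (≈ $5.5459 each)
Jul 15, sell 511: 511/735 × $4,076.20 → $2,833.92
After Jul 16: 321 on hand, pool $1,339.28 (≈ $4.1722 each)
After Jul 17: 371 on hand, pool $1,389.28 (≈ $3.7447 each)
Jul 19, sell 114: 114/371 × $1,389.28 → $426.89
Total COGS = $2,833.92 + $426.89 = $3,260.81
Ending inventory (cost pool remaining) = $962.39
Check: goods available $4,223.20 = COGS $3,260.81 + ending $962.39

COGS = $3,260.81; ending inventory = $962.39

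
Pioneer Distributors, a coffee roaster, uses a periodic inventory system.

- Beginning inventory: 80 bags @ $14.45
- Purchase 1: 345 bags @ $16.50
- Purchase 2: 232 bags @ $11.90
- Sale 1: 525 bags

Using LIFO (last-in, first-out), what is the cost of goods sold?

COGS = $7,595.30

Sale 1 (525) [LIFO — newest first]: 232 @ $11.90 + 293 @ $16.50 = $7,595.30
Ending inventory: 80 @ $14.45 + 52 @ $16.50 = $2,014.00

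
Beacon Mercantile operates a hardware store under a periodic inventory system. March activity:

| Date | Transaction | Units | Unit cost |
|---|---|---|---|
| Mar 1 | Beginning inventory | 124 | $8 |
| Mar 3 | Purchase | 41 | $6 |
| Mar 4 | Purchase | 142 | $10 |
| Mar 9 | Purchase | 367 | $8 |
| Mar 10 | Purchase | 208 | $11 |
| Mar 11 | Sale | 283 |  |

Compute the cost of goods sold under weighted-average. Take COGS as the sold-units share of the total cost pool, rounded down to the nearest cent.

Mar 11, sell 283: 283/882 × $7,882.00 → $2,529.03
Ending inventory (cost pool remaining) = $5,352.97

COGS = $2,529.03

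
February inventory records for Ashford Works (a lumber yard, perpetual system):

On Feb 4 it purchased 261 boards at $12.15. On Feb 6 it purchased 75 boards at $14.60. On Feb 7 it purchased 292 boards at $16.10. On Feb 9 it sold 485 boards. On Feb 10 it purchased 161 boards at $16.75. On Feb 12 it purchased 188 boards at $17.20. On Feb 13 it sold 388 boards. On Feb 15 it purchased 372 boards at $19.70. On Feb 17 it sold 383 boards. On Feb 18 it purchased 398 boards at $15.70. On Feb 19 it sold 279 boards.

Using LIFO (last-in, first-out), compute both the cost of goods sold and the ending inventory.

COGS = $25,476.45; ending inventory = $2,998.25

Feb 9, 485 sold [LIFO — newest first]: 292 @ $16.10 + 75 @ $14.60 + 118 @ $12.15 = $7,229.90
Feb 13, 388 sold [LIFO — newest first]: 188 @ $17.20 + 161 @ $16.75 + 39 @ $12.15 = $6,404.20
Feb 17, 383 sold [LIFO — newest first]: 372 @ $19.70 + 11 @ $12.15 = $7,462.05
Feb 19, 279 sold [LIFO — newest first]: 279 @ $15.70 = $4,380.30
Total COGS = $7,229.90 + $6,404.20 + $7,462.05 + $4,380.30 = $25,476.45
Ending inventory: 93 @ $12.15 + 119 @ $15.70 = $2,998.25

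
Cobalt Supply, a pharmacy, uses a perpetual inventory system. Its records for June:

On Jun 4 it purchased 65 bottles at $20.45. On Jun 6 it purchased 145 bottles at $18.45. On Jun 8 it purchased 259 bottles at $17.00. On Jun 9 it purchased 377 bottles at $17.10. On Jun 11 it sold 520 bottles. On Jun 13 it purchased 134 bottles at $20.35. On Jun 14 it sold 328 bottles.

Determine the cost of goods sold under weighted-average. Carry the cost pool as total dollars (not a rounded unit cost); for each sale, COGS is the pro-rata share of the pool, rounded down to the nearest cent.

After Jun 4: 65 on hand, pool $1,329.25 (≈ $20.4500 each)
After Jun 6: 210 on hand, pool $4,004.50 (≈ $19.0690 each)
After Jun 8: 469 on hand, pool $8,407.50 (≈ $17.9264 each)
After Jun 9: 846 on hand, pool $14,854.20 (≈ $17.5582 each)
Jun 11, sell 520: 520/846 × $14,854.20 → $9,130.24
After Jun 13: 460 on hand, pool $8,450.86 (≈ $18.3714 each)
Jun 14, sell 328: 328/460 × $8,450.86 → $6,025.83
Total COGS = $9,130.24 + $6,025.83 = $15,156.07
Ending inventory (cost pool remaining) = $2,425.03
Check: goods available $17,581.10 = COGS $15,156.07 + ending $2,425.03

COGS = $15,156.07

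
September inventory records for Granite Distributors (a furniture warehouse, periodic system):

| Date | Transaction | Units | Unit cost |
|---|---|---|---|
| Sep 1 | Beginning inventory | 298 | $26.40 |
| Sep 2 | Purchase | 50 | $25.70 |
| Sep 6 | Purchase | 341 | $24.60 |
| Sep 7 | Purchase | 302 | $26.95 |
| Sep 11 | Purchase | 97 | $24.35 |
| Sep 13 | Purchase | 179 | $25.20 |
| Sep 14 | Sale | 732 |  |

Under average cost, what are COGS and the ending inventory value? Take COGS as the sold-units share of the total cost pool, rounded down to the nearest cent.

Sep 14, sell 732: 732/1267 × $32,552.45 → $18,806.94
Ending inventory (cost pool remaining) = $13,745.51
Check: goods available $32,552.45 = COGS $18,806.94 + ending $13,745.51

COGS = $18,806.94; ending inventory = $13,745.51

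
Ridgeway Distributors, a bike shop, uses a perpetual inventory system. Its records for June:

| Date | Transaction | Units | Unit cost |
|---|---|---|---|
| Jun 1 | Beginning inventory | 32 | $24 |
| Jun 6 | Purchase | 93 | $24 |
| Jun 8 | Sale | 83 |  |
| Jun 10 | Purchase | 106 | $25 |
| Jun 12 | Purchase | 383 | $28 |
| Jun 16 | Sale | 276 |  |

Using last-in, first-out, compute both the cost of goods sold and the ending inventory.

Jun 8, 83 sold [LIFO — newest first]: 83 @ $24 = $1,992
Jun 16, 276 sold [LIFO — newest first]: 276 @ $28 = $7,728
Total COGS = $1,992 + $7,728 = $9,720
Ending inventory: 32 @ $24 + 10 @ $24 + 106 @ $25 + 107 @ $28 = $6,654

COGS = $9,720; ending inventory = $6,654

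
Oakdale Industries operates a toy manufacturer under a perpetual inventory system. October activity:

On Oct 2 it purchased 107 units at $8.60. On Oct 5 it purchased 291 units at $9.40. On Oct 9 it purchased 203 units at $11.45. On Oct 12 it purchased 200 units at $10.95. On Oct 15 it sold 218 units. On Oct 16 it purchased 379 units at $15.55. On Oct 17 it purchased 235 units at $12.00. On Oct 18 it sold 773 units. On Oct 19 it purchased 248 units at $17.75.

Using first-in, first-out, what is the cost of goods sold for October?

COGS = $11,124.45

Oct 15, 218 sold [FIFO — oldest first]: 107 @ $8.60 + 111 @ $9.40 = $1,963.60
Oct 18, 773 sold [FIFO — oldest first]: 180 @ $9.40 + 203 @ $11.45 + 200 @ $10.95 + 190 @ $15.55 = $9,160.85
Total COGS = $1,963.60 + $9,160.85 = $11,124.45
Ending inventory: 189 @ $15.55 + 235 @ $12.00 + 248 @ $17.75 = $10,160.95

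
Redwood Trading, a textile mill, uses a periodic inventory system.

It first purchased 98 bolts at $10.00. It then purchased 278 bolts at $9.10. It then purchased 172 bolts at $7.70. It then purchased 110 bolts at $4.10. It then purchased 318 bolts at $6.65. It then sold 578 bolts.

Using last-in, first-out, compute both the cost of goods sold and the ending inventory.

Sale 1 (578) [LIFO — newest first]: 318 @ $6.65 + 110 @ $4.10 + 150 @ $7.70 = $3,720.70
Ending inventory: 98 @ $10.00 + 278 @ $9.10 + 22 @ $7.70 = $3,679.20
Check: goods available $7,399.90 = COGS $3,720.70 + ending $3,679.20

COGS = $3,720.70; ending inventory = $3,679.20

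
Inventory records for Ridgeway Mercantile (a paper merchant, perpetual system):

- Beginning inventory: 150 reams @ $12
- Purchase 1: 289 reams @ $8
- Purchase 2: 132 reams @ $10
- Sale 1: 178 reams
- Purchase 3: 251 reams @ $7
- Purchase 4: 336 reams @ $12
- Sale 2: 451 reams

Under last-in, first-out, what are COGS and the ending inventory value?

Sale 1 (178) [LIFO — newest first]: 132 @ $10 + 46 @ $8 = $1,688
Sale 2 (451) [LIFO — newest first]: 336 @ $12 + 115 @ $7 = $4,837
Total COGS = $1,688 + $4,837 = $6,525
Ending inventory: 150 @ $12 + 243 @ $8 + 136 @ $7 = $4,696
Check: goods available $11,221 = COGS $6,525 + ending $4,696

COGS = $6,525; ending inventory = $4,696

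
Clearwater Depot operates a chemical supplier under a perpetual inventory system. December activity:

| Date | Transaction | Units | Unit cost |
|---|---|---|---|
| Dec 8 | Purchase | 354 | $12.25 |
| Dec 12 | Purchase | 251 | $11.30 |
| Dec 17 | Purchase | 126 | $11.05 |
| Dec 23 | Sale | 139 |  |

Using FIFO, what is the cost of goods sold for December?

Dec 23, 139 sold [FIFO — oldest first]: 139 @ $12.25 = $1,702.75
Ending inventory: 215 @ $12.25 + 251 @ $11.30 + 126 @ $11.05 = $6,862.35

COGS = $1,702.75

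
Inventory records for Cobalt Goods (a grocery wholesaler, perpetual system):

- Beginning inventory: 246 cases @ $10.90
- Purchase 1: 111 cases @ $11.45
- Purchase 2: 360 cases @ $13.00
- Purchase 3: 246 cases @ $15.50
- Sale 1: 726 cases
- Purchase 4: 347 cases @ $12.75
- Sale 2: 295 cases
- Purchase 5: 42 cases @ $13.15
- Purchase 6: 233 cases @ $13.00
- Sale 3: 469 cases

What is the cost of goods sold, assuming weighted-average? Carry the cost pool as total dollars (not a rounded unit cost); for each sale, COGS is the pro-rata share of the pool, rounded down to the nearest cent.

After Beginning: 246 on hand, pool $2,681.40 (≈ $10.9000 each)
After Purchase 1: 357 on hand, pool $3,952.35 (≈ $11.0710 each)
After Purchase 2: 717 on hand, pool $8,632.35 (≈ $12.0395 each)
After Purchase 3: 963 on hand, pool $12,445.35 (≈ $12.9235 each)
Sale 1, sell 726: 726/963 × $12,445.35 → $9,382.47
After Purchase 4: 584 on hand, pool $7,487.13 (≈ $12.8204 each)
Sale 2, sell 295: 295/584 × $7,487.13 → $3,782.02
After Purchase 5: 331 on hand, pool $4,257.41 (≈ $12.8623 each)
After Purchase 6: 564 on hand, pool $7,286.41 (≈ $12.9192 each)
Sale 3, sell 469: 469/564 × $7,286.41 → $6,059.08
Total COGS = $9,382.47 + $3,782.02 + $6,059.08 = $19,223.57
Ending inventory (cost pool remaining) = $1,227.33

COGS = $19,223.57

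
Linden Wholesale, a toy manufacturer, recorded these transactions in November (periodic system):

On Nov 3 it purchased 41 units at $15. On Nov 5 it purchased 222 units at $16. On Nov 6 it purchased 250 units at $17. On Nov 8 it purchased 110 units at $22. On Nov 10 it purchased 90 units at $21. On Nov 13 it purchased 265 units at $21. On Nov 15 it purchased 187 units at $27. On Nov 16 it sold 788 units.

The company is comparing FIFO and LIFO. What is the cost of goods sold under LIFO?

COGS = $17,236

FIFO COGS: 41 @ $15 + 222 @ $16 + 250 @ $17 + 110 @ $22 + 90 @ $21 + 75 @ $21 = $14,302
LIFO COGS: 187 @ $27 + 265 @ $21 + 90 @ $21 + 110 @ $22 + 136 @ $17 = $17,236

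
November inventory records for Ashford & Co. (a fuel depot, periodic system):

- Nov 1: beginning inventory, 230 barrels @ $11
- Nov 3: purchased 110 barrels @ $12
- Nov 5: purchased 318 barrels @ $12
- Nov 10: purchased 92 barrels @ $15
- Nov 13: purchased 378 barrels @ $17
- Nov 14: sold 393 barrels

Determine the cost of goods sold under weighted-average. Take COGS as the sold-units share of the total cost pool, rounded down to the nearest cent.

Nov 14, sell 393: 393/1128 × $15,472.00 → $5,390.51
Ending inventory (cost pool remaining) = $10,081.49

COGS = $5,390.51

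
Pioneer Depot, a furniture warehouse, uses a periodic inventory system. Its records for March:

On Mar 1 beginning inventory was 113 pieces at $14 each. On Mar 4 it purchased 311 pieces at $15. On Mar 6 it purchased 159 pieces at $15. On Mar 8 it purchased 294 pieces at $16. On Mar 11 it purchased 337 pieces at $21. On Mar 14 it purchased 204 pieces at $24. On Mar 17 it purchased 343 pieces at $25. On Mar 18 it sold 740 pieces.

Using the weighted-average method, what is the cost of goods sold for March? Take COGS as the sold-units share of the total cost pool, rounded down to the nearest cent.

COGS = $14,238.59

Mar 18, sell 740: 740/1761 × $33,884.00 → $14,238.59
Ending inventory (cost pool remaining) = $19,645.41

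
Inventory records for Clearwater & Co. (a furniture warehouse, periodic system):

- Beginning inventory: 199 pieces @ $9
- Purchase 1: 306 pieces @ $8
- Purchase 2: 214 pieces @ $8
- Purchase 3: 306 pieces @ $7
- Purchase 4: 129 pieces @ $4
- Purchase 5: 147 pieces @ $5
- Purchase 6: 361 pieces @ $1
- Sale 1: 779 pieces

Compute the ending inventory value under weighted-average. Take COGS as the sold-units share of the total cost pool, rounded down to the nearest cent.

Ending inventory = $5,156.15

Sale 1, sell 779: 779/1662 × $9,705.00 → $4,548.85
Ending inventory (cost pool remaining) = $5,156.15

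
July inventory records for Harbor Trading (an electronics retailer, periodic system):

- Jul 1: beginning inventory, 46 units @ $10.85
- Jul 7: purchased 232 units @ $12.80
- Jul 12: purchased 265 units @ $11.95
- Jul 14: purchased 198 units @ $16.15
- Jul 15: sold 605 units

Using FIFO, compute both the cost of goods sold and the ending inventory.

Jul 15, 605 sold [FIFO — oldest first]: 46 @ $10.85 + 232 @ $12.80 + 265 @ $11.95 + 62 @ $16.15 = $7,636.75
Ending inventory: 136 @ $16.15 = $2,196.40
Check: goods available $9,833.15 = COGS $7,636.75 + ending $2,196.40

COGS = $7,636.75; ending inventory = $2,196.40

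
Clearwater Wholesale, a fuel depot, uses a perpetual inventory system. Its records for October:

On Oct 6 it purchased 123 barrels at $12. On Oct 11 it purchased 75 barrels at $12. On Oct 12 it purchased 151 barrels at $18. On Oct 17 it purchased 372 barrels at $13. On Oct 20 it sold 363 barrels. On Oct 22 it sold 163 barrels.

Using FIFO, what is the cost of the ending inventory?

Oct 20, 363 sold [FIFO — oldest first]: 123 @ $12 + 75 @ $12 + 151 @ $18 + 14 @ $13 = $5,276
Oct 22, 163 sold [FIFO — oldest first]: 163 @ $13 = $2,119
Total COGS = $5,276 + $2,119 = $7,395
Ending inventory: 195 @ $13 = $2,535

Ending inventory = $2,535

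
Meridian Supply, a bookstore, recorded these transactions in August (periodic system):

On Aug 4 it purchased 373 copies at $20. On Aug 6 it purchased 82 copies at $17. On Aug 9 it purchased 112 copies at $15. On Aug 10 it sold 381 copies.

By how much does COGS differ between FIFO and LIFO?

FIFO COGS: 373 @ $20 + 8 @ $17 = $7,596
LIFO COGS: 112 @ $15 + 82 @ $17 + 187 @ $20 = $6,814
Difference = |$7,596 − $6,814| = $782

$782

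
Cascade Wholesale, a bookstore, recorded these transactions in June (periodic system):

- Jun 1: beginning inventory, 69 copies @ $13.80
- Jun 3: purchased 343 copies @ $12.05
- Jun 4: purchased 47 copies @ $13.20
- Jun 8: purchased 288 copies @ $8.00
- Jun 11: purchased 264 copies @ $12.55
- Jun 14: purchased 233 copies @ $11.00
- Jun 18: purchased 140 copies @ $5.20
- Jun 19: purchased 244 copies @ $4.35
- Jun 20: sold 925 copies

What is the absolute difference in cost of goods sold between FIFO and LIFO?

FIFO COGS: 69 @ $13.80 + 343 @ $12.05 + 47 @ $13.20 + 288 @ $8.00 + 178 @ $12.55 = $10,243.65
LIFO COGS: 244 @ $4.35 + 140 @ $5.20 + 233 @ $11.00 + 264 @ $12.55 + 44 @ $8.00 = $8,017.60
Difference = |$10,243.65 − $8,017.60| = $2,226.05

$2,226.05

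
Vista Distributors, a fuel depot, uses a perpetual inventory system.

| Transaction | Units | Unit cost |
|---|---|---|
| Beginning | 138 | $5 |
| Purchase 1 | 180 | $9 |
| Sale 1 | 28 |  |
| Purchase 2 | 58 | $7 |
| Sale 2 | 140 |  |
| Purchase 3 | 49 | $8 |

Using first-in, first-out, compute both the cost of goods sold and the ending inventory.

COGS = $960; ending inventory = $2,148

Sale 1 (28) [FIFO — oldest first]: 28 @ $5 = $140
Sale 2 (140) [FIFO — oldest first]: 110 @ $5 + 30 @ $9 = $820
Total COGS = $140 + $820 = $960
Ending inventory: 150 @ $9 + 58 @ $7 + 49 @ $8 = $2,148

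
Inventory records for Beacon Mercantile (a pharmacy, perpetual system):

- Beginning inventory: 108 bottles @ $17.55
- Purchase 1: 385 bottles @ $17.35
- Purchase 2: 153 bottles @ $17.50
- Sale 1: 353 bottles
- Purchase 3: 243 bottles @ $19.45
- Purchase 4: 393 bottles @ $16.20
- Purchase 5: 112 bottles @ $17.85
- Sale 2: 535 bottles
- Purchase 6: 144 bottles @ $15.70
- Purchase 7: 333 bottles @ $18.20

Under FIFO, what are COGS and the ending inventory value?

Sale 1 (353) [FIFO — oldest first]: 108 @ $17.55 + 245 @ $17.35 = $6,146.15
Sale 2 (535) [FIFO — oldest first]: 140 @ $17.35 + 153 @ $17.50 + 242 @ $19.45 = $9,813.40
Total COGS = $6,146.15 + $9,813.40 = $15,959.55
Ending inventory: 1 @ $19.45 + 393 @ $16.20 + 112 @ $17.85 + 144 @ $15.70 + 333 @ $18.20 = $16,706.65

COGS = $15,959.55; ending inventory = $16,706.65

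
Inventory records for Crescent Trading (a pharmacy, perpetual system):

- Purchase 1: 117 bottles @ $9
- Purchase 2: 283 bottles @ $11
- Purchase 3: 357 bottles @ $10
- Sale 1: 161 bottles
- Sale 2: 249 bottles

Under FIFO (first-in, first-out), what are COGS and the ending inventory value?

Sale 1 (161) [FIFO — oldest first]: 117 @ $9 + 44 @ $11 = $1,537
Sale 2 (249) [FIFO — oldest first]: 239 @ $11 + 10 @ $10 = $2,729
Total COGS = $1,537 + $2,729 = $4,266
Ending inventory: 347 @ $10 = $3,470

COGS = $4,266; ending inventory = $3,470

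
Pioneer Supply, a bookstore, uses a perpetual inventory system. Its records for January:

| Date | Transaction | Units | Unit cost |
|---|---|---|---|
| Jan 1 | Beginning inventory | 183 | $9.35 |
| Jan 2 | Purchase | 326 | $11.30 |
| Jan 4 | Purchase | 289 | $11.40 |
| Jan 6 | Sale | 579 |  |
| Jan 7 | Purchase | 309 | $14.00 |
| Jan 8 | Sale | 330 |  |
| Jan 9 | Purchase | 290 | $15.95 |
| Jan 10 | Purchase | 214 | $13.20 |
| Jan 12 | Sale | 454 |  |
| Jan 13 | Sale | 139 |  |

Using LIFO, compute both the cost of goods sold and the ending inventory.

Jan 6, 579 sold [LIFO — newest first]: 289 @ $11.40 + 290 @ $11.30 = $6,571.60
Jan 8, 330 sold [LIFO — newest first]: 309 @ $14.00 + 21 @ $11.30 = $4,563.30
Jan 12, 454 sold [LIFO — newest first]: 214 @ $13.20 + 240 @ $15.95 = $6,652.80
Jan 13, 139 sold [LIFO — newest first]: 50 @ $15.95 + 15 @ $11.30 + 74 @ $9.35 = $1,658.90
Total COGS = $6,571.60 + $4,563.30 + $6,652.80 + $1,658.90 = $19,446.60
Ending inventory: 109 @ $9.35 = $1,019.15

COGS = $19,446.60; ending inventory = $1,019.15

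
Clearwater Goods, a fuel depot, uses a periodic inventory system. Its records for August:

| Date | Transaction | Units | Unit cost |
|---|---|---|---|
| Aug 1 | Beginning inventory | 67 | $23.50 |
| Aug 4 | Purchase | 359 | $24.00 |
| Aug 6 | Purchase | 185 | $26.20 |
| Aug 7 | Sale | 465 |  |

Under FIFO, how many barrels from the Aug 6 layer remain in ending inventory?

146

Aug 7, 465 sold [FIFO — oldest first]: 67 @ $23.50 + 359 @ $24.00 + 39 @ $26.20 = $11,212.30
Ending inventory: 146 @ $26.20 = $3,825.20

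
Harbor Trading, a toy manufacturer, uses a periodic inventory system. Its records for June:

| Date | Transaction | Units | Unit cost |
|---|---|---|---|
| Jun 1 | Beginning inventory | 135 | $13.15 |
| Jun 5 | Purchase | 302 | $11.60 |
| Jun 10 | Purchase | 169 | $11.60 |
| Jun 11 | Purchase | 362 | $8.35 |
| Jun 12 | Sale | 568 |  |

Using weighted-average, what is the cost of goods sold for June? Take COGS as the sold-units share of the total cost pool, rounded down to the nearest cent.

COGS = $6,021.24

Jun 12, sell 568: 568/968 × $10,261.55 → $6,021.24
Ending inventory (cost pool remaining) = $4,240.31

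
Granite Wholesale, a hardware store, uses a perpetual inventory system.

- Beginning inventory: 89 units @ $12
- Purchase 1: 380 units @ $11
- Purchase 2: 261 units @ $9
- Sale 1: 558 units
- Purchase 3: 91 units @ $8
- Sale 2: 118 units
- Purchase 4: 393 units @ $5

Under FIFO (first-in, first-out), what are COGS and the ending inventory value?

Sale 1 (558) [FIFO — oldest first]: 89 @ $12 + 380 @ $11 + 89 @ $9 = $6,049
Sale 2 (118) [FIFO — oldest first]: 118 @ $9 = $1,062
Total COGS = $6,049 + $1,062 = $7,111
Ending inventory: 54 @ $9 + 91 @ $8 + 393 @ $5 = $3,179

COGS = $7,111; ending inventory = $3,179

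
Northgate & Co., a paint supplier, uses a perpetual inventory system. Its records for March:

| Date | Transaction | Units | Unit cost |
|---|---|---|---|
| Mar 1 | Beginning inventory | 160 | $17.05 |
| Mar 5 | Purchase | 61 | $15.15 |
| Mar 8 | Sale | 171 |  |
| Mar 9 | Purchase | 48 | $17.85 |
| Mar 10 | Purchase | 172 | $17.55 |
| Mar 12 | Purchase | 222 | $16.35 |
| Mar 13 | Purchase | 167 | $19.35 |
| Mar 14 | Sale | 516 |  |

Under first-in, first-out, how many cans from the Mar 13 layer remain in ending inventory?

143

Mar 8, 171 sold [FIFO — oldest first]: 160 @ $17.05 + 11 @ $15.15 = $2,894.65
Mar 14, 516 sold [FIFO — oldest first]: 50 @ $15.15 + 48 @ $17.85 + 172 @ $17.55 + 222 @ $16.35 + 24 @ $19.35 = $8,727.00
Total COGS = $2,894.65 + $8,727.00 = $11,621.65
Ending inventory: 143 @ $19.35 = $2,767.05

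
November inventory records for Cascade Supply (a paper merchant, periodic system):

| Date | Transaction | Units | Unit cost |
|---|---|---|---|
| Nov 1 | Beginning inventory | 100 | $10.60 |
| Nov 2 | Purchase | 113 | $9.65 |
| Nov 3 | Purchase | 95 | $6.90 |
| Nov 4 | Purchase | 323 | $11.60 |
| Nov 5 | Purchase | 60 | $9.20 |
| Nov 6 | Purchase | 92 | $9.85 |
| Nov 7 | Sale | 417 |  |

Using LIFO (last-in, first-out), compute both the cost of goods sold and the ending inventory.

Nov 7, 417 sold [LIFO — newest first]: 92 @ $9.85 + 60 @ $9.20 + 265 @ $11.60 = $4,532.20
Ending inventory: 100 @ $10.60 + 113 @ $9.65 + 95 @ $6.90 + 58 @ $11.60 = $3,478.75

COGS = $4,532.20; ending inventory = $3,478.75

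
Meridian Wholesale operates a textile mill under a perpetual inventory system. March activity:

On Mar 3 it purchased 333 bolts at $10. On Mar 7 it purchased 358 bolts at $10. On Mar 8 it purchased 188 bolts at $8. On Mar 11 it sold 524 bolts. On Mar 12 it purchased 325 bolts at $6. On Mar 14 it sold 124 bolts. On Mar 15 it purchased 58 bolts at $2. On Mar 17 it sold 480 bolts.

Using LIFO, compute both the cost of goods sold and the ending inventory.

COGS = $9,140; ending inventory = $1,340

Mar 11, 524 sold [LIFO — newest first]: 188 @ $8 + 336 @ $10 = $4,864
Mar 14, 124 sold [LIFO — newest first]: 124 @ $6 = $744
Mar 17, 480 sold [LIFO — newest first]: 58 @ $2 + 201 @ $6 + 22 @ $10 + 199 @ $10 = $3,532
Total COGS = $4,864 + $744 + $3,532 = $9,140
Ending inventory: 134 @ $10 = $1,340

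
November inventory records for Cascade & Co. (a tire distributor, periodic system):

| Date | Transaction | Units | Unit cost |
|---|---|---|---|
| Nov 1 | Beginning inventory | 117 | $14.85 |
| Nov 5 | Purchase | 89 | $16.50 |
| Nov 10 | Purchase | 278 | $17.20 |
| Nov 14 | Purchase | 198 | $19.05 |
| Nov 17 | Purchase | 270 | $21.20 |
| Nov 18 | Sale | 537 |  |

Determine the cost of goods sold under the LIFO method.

Nov 18, 537 sold [LIFO — newest first]: 270 @ $21.20 + 198 @ $19.05 + 69 @ $17.20 = $10,682.70
Ending inventory: 117 @ $14.85 + 89 @ $16.50 + 209 @ $17.20 = $6,800.75
Check: goods available $17,483.45 = COGS $10,682.70 + ending $6,800.75

COGS = $10,682.70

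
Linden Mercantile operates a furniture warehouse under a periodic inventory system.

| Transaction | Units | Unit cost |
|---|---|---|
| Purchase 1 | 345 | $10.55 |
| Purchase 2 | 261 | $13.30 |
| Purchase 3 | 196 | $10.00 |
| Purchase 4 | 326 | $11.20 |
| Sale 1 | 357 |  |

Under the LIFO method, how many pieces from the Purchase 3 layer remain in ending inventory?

165

Sale 1 (357) [LIFO — newest first]: 326 @ $11.20 + 31 @ $10.00 = $3,961.20
Ending inventory: 345 @ $10.55 + 261 @ $13.30 + 165 @ $10.00 = $8,761.05
Check: goods available $12,722.25 = COGS $3,961.20 + ending $8,761.05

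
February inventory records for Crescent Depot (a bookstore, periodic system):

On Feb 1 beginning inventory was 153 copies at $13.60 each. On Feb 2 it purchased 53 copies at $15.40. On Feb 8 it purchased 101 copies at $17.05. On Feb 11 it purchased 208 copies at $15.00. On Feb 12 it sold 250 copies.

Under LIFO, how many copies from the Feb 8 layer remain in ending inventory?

Feb 12, 250 sold [LIFO — newest first]: 208 @ $15.00 + 42 @ $17.05 = $3,836.10
Ending inventory: 153 @ $13.60 + 53 @ $15.40 + 59 @ $17.05 = $3,902.95

59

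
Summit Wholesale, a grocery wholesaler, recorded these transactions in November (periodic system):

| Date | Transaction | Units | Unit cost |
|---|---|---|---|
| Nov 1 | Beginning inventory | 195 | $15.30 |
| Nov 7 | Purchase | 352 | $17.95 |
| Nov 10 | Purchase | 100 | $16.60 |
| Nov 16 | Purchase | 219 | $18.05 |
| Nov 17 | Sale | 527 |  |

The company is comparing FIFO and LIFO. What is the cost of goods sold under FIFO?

FIFO COGS: 195 @ $15.30 + 332 @ $17.95 = $8,942.90
LIFO COGS: 219 @ $18.05 + 100 @ $16.60 + 208 @ $17.95 = $9,346.55

COGS = $8,942.90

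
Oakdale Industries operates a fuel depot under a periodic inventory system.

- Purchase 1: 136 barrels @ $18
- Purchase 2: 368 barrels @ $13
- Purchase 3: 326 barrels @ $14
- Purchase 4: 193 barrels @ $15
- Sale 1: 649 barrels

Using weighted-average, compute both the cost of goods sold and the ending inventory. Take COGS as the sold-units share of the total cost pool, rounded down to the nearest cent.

COGS = $9,320.09; ending inventory = $5,370.91

Sale 1, sell 649: 649/1023 × $14,691.00 → $9,320.09
Ending inventory (cost pool remaining) = $5,370.91
Check: goods available $14,691.00 = COGS $9,320.09 + ending $5,370.91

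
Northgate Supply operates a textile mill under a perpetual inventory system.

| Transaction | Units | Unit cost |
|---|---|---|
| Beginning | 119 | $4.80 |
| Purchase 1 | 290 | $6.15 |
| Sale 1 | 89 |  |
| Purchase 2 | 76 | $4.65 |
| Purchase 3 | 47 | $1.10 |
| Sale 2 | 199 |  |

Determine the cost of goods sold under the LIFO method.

COGS = $1,419.85

Sale 1 (89) [LIFO — newest first]: 89 @ $6.15 = $547.35
Sale 2 (199) [LIFO — newest first]: 47 @ $1.10 + 76 @ $4.65 + 76 @ $6.15 = $872.50
Total COGS = $547.35 + $872.50 = $1,419.85
Ending inventory: 119 @ $4.80 + 125 @ $6.15 = $1,339.95
Check: goods available $2,759.80 = COGS $1,419.85 + ending $1,339.95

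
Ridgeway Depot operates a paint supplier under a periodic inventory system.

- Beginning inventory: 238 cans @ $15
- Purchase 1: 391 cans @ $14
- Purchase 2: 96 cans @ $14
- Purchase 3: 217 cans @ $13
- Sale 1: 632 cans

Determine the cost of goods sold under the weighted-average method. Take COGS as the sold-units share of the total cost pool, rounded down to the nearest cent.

COGS = $8,862.08

Sale 1, sell 632: 632/942 × $13,209.00 → $8,862.08
Ending inventory (cost pool remaining) = $4,346.92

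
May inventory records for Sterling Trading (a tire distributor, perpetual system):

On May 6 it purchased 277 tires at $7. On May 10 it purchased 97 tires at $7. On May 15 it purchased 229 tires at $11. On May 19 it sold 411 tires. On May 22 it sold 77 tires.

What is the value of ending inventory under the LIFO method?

Ending inventory = $805

May 19, 411 sold [LIFO — newest first]: 229 @ $11 + 97 @ $7 + 85 @ $7 = $3,793
May 22, 77 sold [LIFO — newest first]: 77 @ $7 = $539
Total COGS = $3,793 + $539 = $4,332
Ending inventory: 115 @ $7 = $805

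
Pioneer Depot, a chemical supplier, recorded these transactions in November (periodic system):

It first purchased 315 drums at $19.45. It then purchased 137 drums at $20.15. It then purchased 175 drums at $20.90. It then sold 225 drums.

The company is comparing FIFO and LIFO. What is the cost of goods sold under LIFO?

FIFO COGS: 225 @ $19.45 = $4,376.25
LIFO COGS: 175 @ $20.90 + 50 @ $20.15 = $4,665.00

COGS = $4,665.00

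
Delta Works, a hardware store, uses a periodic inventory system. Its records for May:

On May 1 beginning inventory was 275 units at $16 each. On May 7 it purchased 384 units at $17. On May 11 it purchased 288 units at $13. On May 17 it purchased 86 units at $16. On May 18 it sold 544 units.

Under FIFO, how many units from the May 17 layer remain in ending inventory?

86

May 18, 544 sold [FIFO — oldest first]: 275 @ $16 + 269 @ $17 = $8,973
Ending inventory: 115 @ $17 + 288 @ $13 + 86 @ $16 = $7,075
Check: goods available $16,048 = COGS $8,973 + ending $7,075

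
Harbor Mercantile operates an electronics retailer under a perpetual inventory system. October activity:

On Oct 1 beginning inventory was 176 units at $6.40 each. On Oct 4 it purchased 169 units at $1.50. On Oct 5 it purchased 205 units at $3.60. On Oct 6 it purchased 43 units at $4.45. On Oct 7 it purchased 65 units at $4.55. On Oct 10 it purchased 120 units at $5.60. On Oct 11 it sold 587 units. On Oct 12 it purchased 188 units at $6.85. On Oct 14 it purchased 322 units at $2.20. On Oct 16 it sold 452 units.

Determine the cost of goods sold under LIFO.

Oct 11, 587 sold [LIFO — newest first]: 120 @ $5.60 + 65 @ $4.55 + 43 @ $4.45 + 205 @ $3.60 + 154 @ $1.50 = $2,128.10
Oct 16, 452 sold [LIFO — newest first]: 322 @ $2.20 + 130 @ $6.85 = $1,598.90
Total COGS = $2,128.10 + $1,598.90 = $3,727.00
Ending inventory: 176 @ $6.40 + 15 @ $1.50 + 58 @ $6.85 = $1,546.20

COGS = $3,727.00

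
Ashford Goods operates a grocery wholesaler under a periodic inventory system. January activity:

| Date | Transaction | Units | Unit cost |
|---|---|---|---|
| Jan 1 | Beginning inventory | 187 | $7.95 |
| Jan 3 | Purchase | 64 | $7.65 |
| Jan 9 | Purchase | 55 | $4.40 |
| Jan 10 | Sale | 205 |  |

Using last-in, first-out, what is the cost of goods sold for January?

Jan 10, 205 sold [LIFO — newest first]: 55 @ $4.40 + 64 @ $7.65 + 86 @ $7.95 = $1,415.30
Ending inventory: 101 @ $7.95 = $802.95

COGS = $1,415.30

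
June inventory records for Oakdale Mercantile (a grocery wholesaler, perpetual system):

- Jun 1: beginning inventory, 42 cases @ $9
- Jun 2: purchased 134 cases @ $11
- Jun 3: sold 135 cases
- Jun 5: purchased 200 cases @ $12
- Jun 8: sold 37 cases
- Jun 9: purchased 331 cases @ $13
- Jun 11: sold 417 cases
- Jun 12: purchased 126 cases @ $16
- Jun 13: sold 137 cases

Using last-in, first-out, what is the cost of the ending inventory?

Jun 3, 135 sold [LIFO — newest first]: 134 @ $11 + 1 @ $9 = $1,483
Jun 8, 37 sold [LIFO — newest first]: 37 @ $12 = $444
Jun 11, 417 sold [LIFO — newest first]: 331 @ $13 + 86 @ $12 = $5,335
Jun 13, 137 sold [LIFO — newest first]: 126 @ $16 + 11 @ $12 = $2,148
Total COGS = $1,483 + $444 + $5,335 + $2,148 = $9,410
Ending inventory: 41 @ $9 + 66 @ $12 = $1,161
Check: goods available $10,571 = COGS $9,410 + ending $1,161

Ending inventory = $1,161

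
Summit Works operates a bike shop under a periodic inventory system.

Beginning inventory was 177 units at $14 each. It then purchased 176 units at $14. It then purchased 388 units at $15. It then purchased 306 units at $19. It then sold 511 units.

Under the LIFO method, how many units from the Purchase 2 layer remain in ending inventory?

Sale 1 (511) [LIFO — newest first]: 306 @ $19 + 205 @ $15 = $8,889
Ending inventory: 177 @ $14 + 176 @ $14 + 183 @ $15 = $7,687
Check: goods available $16,576 = COGS $8,889 + ending $7,687

183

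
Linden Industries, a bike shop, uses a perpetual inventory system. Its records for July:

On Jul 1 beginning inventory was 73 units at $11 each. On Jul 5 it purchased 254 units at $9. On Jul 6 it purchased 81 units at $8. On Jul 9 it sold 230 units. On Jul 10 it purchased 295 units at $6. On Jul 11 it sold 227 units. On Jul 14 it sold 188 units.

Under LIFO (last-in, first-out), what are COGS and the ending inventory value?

COGS = $4,869; ending inventory = $638

Jul 9, 230 sold [LIFO — newest first]: 81 @ $8 + 149 @ $9 = $1,989
Jul 11, 227 sold [LIFO — newest first]: 227 @ $6 = $1,362
Jul 14, 188 sold [LIFO — newest first]: 68 @ $6 + 105 @ $9 + 15 @ $11 = $1,518
Total COGS = $1,989 + $1,362 + $1,518 = $4,869
Ending inventory: 58 @ $11 = $638
Check: goods available $5,507 = COGS $4,869 + ending $638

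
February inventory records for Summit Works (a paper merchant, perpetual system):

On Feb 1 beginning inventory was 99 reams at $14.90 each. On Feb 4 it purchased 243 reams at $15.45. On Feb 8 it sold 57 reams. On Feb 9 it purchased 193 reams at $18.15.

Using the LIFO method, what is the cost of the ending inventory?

Feb 8, 57 sold [LIFO — newest first]: 57 @ $15.45 = $880.65
Ending inventory: 99 @ $14.90 + 186 @ $15.45 + 193 @ $18.15 = $7,851.75

Ending inventory = $7,851.75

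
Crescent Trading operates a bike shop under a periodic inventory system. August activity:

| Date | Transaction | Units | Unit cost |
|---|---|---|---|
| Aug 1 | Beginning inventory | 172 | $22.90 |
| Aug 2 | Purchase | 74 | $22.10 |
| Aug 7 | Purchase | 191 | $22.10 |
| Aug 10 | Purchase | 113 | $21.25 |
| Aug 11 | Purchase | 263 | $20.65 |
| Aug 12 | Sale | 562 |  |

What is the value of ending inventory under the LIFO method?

Ending inventory = $5,684.70

Aug 12, 562 sold [LIFO — newest first]: 263 @ $20.65 + 113 @ $21.25 + 186 @ $22.10 = $11,942.80
Ending inventory: 172 @ $22.90 + 74 @ $22.10 + 5 @ $22.10 = $5,684.70
Check: goods available $17,627.50 = COGS $11,942.80 + ending $5,684.70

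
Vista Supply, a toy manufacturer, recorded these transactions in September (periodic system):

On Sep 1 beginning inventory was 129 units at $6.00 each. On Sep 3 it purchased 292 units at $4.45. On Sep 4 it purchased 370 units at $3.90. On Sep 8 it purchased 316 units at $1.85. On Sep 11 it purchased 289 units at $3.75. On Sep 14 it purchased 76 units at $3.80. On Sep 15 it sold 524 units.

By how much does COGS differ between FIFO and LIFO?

FIFO COGS: 129 @ $6.00 + 292 @ $4.45 + 103 @ $3.90 = $2,475.10
LIFO COGS: 76 @ $3.80 + 289 @ $3.75 + 159 @ $1.85 = $1,666.70
Difference = |$2,475.10 − $1,666.70| = $808.40

$808.40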